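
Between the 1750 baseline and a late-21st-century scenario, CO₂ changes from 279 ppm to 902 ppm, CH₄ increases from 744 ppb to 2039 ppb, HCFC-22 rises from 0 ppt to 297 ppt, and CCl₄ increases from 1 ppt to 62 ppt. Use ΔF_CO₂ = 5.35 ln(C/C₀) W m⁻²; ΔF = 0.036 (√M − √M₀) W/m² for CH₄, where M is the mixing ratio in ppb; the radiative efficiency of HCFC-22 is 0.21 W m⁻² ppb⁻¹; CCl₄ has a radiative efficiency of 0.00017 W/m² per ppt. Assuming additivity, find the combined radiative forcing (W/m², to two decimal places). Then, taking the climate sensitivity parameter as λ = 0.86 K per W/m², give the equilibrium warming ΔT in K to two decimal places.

ΔF = 6.99 W/m²; ΔT = 6.01 K

CO₂: 5.35 × ln(902/279) = 5.35 × ln(3.23297) = 5.35 × 1.17340 = 6.2777 W/m².
CH₄: 0.036 × (√2039 − √744) = 0.036 × (45.1553 − 27.2764) = 0.036 × 17.8789 = 0.6436 W/m².
HCFC-22: Δ = 297 − 0 = 297 ppt = 0.297 ppb; ΔF = 0.21 × 0.297 = 0.0624 W/m².
CCl₄: ΔF = 0.00017 × (62 − 1) = 0.00017 × 61 = 0.0104 W/m².
Total ΔF = 6.2777 + 0.6436 + 0.0624 + 0.0104 = 6.9941 W/m².
ΔT = λ ΔF = 0.86 × 6.99 = 6.0114 K.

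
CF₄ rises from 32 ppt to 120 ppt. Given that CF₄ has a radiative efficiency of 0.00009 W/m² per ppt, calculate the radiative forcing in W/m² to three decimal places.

CF₄: ΔF = 0.00009 × (120 − 32) = 0.00009 × 88 = 0.0079 W/m².

ΔF = 0.008 W/m²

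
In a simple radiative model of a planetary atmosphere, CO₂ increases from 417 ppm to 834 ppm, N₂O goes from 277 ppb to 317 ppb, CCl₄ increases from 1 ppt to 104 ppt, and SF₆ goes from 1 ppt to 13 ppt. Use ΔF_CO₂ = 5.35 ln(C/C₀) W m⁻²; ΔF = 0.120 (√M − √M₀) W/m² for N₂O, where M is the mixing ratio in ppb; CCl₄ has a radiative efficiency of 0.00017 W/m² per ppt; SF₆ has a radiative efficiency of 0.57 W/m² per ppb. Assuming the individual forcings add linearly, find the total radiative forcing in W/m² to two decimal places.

CO₂: 5.35 × ln(834/417) = 5.35 × ln(2.00000) = 5.35 × 0.69315 = 3.7084 W/m².
N₂O: 0.120 × (√317 − √277) = 0.120 × (17.8045 − 16.6433) = 0.120 × 1.1612 = 0.1393 W/m².
CCl₄: ΔF = 0.00017 × (104 − 1) = 0.00017 × 103 = 0.0175 W/m².
SF₆: Δ = 13 − 1 = 12 ppt = 0.012 ppb; ΔF = 0.57 × 0.012 = 0.0068 W/m².
Total ΔF = 3.7084 + 0.1393 + 0.0175 + 0.0068 = 3.8720 W/m².

ΔF = 3.87 W/m²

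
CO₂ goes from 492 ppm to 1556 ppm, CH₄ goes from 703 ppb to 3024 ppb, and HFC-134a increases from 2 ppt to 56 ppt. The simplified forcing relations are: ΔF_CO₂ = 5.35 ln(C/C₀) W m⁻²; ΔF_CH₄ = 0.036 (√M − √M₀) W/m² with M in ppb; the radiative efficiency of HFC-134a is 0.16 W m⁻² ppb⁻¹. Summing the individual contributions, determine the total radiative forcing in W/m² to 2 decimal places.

ΔF = 7.19 W/m²

CO₂: 5.35 × ln(1556/492) = 5.35 × ln(3.16260) = 5.35 × 1.15139 = 6.1599 W/m².
CH₄: 0.036 × (√3024 − √703) = 0.036 × (54.9909 − 26.5141) = 0.036 × 28.4768 = 1.0252 W/m².
HFC-134a: Δ = 56 − 2 = 54 ppt = 0.054 ppb; ΔF = 0.16 × 0.054 = 0.0086 W/m².
Total ΔF = 6.1599 + 1.0252 + 0.0086 = 7.1937 W/m².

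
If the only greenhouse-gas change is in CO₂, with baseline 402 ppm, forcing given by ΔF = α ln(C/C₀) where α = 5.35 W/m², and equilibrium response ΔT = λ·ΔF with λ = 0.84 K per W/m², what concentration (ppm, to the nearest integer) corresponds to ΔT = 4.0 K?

C ≈ 979 ppm

Required forcing: ΔF = ΔT/λ = 4.0/0.84 = 4.7619 W/m².
Then ln(C/402) = ΔF/5.35 = 4.7619/5.35 = 0.89007.
So C = 402 × e^0.89007 = 402 × 2.43530 = 978.99 ppm.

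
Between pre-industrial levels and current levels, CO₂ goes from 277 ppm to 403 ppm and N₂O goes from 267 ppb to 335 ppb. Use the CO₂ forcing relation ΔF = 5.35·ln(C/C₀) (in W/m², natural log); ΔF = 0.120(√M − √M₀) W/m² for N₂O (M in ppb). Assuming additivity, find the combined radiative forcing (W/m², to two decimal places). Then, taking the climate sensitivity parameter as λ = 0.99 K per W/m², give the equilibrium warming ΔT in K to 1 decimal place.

CO₂: 5.35 × ln(403/277) = 5.35 × ln(1.45487) = 5.35 × 0.37492 = 2.0058 W/m².
N₂O: 0.120 × (√335 − √267) = 0.120 × (18.3030 − 16.3401) = 0.120 × 1.9629 = 0.2355 W/m².
Total ΔF = 2.0058 + 0.2355 = 2.2413 W/m².
ΔT = λ ΔF = 0.99 × 2.24 = 2.2176 K.

ΔF = 2.24 W/m²; ΔT = 2.2 K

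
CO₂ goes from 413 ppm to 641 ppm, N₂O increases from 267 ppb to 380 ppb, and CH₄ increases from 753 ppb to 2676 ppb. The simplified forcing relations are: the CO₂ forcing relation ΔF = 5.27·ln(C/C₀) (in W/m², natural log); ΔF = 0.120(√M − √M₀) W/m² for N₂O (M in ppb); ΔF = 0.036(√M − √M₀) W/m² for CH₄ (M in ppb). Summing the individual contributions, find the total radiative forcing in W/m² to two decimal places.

CO₂: 5.27 × ln(641/413) = 5.27 × ln(1.55206) = 5.27 × 0.43958 = 2.3166 W/m².
N₂O: 0.120 × (√380 − √267) = 0.120 × (19.4936 − 16.3401) = 0.120 × 3.1535 = 0.3784 W/m².
CH₄: 0.036 × (√2676 − √753) = 0.036 × (51.7301 − 27.4408) = 0.036 × 24.2893 = 0.8744 W/m².
Total ΔF = 2.3166 + 0.3784 + 0.8744 = 3.5694 W/m².

ΔF = 3.57 W/m²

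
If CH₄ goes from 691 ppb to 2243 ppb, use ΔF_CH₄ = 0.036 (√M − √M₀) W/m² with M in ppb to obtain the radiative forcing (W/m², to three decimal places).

CH₄: 0.036 × (√2243 − √691) = 0.036 × (47.3603 − 26.2869) = 0.036 × 21.0734 = 0.7586 W/m².

ΔF = 0.759 W/m²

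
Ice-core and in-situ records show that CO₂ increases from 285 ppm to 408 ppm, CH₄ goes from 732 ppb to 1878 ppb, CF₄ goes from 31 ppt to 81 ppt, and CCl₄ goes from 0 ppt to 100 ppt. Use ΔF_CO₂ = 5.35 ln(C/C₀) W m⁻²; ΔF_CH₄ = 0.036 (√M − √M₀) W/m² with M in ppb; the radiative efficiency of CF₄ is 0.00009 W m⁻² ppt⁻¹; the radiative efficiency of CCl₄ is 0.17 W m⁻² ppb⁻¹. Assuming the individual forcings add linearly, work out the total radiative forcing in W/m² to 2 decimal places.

CO₂: 5.35 × ln(408/285) = 5.35 × ln(1.43158) = 5.35 × 0.35878 = 1.9195 W/m².
CH₄: 0.036 × (√1878 − √732) = 0.036 × (43.3359 − 27.0555) = 0.036 × 16.2804 = 0.5861 W/m².
CF₄: ΔF = 0.00009 × (81 − 31) = 0.00009 × 50 = 0.0045 W/m².
CCl₄: Δ = 100 − 0 = 100 ppt = 0.100 ppb; ΔF = 0.17 × 0.100 = 0.0170 W/m².
Total ΔF = 1.9195 + 0.5861 + 0.0045 + 0.0170 = 2.5271 W/m².

ΔF = 2.53 W/m²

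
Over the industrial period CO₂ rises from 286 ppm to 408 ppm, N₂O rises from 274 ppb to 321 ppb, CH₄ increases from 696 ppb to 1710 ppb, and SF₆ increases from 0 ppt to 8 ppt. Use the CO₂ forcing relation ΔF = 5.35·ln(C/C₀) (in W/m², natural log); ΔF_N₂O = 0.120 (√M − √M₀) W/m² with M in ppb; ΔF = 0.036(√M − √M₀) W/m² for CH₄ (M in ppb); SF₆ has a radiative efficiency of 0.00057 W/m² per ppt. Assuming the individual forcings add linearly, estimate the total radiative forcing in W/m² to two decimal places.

ΔF = 2.61 W/m²

CO₂: 5.35 × ln(408/286) = 5.35 × ln(1.42657) = 5.35 × 0.35527 = 1.9007 W/m².
N₂O: 0.120 × (√321 − √274) = 0.120 × (17.9165 − 16.5529) = 0.120 × 1.3636 = 0.1636 W/m².
CH₄: 0.036 × (√1710 − √696) = 0.036 × (41.3521 − 26.3818) = 0.036 × 14.9703 = 0.5389 W/m².
SF₆: ΔF = 0.00057 × (8 − 0) = 0.00057 × 8 = 0.0046 W/m².
Total ΔF = 1.9007 + 0.1636 + 0.5389 + 0.0046 = 2.6078 W/m².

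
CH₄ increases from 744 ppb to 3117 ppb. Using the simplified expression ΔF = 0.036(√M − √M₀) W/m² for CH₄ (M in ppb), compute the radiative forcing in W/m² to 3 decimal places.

ΔF = 1.028 W/m²

CH₄: 0.036 × (√3117 − √744) = 0.036 × (55.8301 − 27.2764) = 0.036 × 28.5537 = 1.0279 W/m².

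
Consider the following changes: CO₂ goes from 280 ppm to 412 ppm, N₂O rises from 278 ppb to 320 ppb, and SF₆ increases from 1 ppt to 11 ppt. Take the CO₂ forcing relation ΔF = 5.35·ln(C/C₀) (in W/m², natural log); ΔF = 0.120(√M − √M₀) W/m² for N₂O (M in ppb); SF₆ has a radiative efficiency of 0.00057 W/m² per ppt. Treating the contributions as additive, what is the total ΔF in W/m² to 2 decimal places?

ΔF = 2.22 W/m²

CO₂: 5.35 × ln(412/280) = 5.35 × ln(1.47143) = 5.35 × 0.38623 = 2.0663 W/m².
N₂O: 0.120 × (√320 − √278) = 0.120 × (17.8885 − 16.6733) = 0.120 × 1.2152 = 0.1458 W/m².
SF₆: ΔF = 0.00057 × (11 − 1) = 0.00057 × 10 = 0.0057 W/m².
Total ΔF = 2.0663 + 0.1458 + 0.0057 = 2.2178 W/m².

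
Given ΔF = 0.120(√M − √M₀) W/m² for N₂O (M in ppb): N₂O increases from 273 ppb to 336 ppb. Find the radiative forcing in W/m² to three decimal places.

ΔF = 0.217 W/m²

N₂O: 0.120 × (√336 − √273) = 0.120 × (18.3303 − 16.5227) = 0.120 × 1.8076 = 0.2169 W/m².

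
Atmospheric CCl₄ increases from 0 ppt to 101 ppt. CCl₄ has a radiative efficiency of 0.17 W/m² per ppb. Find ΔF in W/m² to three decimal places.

CCl₄: Δ = 101 − 0 = 101 ppt = 0.101 ppb; ΔF = 0.17 × 0.101 = 0.0172 W/m².

ΔF = 0.017 W/m²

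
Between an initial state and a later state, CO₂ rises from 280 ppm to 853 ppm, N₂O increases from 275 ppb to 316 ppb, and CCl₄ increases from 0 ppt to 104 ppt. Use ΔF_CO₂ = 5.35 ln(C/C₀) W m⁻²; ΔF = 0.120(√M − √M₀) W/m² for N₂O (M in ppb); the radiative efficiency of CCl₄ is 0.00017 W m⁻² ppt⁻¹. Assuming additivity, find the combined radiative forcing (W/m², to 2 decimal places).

CO₂: 5.35 × ln(853/280) = 5.35 × ln(3.04643) = 5.35 × 1.11397 = 5.9597 W/m².
N₂O: 0.120 × (√316 − √275) = 0.120 × (17.7764 − 16.5831) = 0.120 × 1.1933 = 0.1432 W/m².
CCl₄: ΔF = 0.00017 × (104 − 0) = 0.00017 × 104 = 0.0177 W/m².
Total ΔF = 5.9597 + 0.1432 + 0.0177 = 6.1206 W/m².

ΔF = 6.12 W/m²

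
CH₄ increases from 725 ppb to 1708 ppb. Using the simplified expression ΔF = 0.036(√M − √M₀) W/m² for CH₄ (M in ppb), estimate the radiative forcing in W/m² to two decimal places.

ΔF = 0.52 W/m²

CH₄: 0.036 × (√1708 − √725) = 0.036 × (41.3280 − 26.9258) = 0.036 × 14.4022 = 0.5185 W/m².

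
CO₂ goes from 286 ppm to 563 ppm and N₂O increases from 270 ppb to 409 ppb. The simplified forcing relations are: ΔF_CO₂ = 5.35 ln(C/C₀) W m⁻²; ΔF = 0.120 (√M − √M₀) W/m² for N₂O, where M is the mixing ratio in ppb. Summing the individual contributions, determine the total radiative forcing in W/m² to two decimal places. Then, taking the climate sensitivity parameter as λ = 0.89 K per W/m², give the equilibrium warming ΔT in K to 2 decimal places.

CO₂: 5.35 × ln(563/286) = 5.35 × ln(1.96853) = 5.35 × 0.67729 = 3.6235 W/m².
N₂O: 0.120 × (√409 − √270) = 0.120 × (20.2237 − 16.4317) = 0.120 × 3.7920 = 0.4550 W/m².
Total ΔF = 3.6235 + 0.4550 = 4.0785 W/m².
ΔT = λ ΔF = 0.89 × 4.08 = 3.6312 K.

ΔF = 4.08 W/m²; ΔT = 3.63 K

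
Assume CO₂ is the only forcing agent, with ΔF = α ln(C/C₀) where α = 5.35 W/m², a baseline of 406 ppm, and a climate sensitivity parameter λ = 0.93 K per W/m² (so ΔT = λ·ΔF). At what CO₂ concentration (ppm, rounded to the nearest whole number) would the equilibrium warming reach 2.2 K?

Required forcing: ΔF = ΔT/λ = 2.2/0.93 = 2.3656 W/m².
Then ln(C/406) = ΔF/5.35 = 2.3656/5.35 = 0.44217.
So C = 406 × e^0.44217 = 406 × 1.55608 = 631.77 ppm.

C ≈ 632 ppm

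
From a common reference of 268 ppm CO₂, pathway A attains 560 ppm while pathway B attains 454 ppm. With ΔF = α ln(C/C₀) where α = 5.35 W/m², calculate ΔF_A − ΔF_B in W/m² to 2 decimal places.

ΔF_A = 5.35 ln(560/268) = 5.35 × 0.73695 = 3.9427 W/m².
ΔF_B = 5.35 ln(454/268) = 5.35 × 0.52711 = 2.8200 W/m².
Difference: 3.9427 − 2.8200 = 1.1227 W/m².

ΔF_A − ΔF_B = 1.12 W/m²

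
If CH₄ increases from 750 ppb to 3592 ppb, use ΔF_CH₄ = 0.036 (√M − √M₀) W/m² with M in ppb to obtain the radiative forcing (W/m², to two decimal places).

CH₄: 0.036 × (√3592 − √750) = 0.036 × (59.9333 − 27.3861) = 0.036 × 32.5472 = 1.1717 W/m².

ΔF = 1.17 W/m²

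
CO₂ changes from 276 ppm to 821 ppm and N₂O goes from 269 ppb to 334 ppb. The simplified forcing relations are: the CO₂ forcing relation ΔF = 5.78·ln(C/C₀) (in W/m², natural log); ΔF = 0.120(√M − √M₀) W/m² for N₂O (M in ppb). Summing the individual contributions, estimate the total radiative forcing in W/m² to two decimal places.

CO₂: 5.78 × ln(821/276) = 5.78 × ln(2.97464) = 5.78 × 1.09012 = 6.3009 W/m².
N₂O: 0.120 × (√334 − √269) = 0.120 × (18.2757 − 16.4012) = 0.120 × 1.8745 = 0.2249 W/m².
Total ΔF = 6.3009 + 0.2249 = 6.5258 W/m².

ΔF = 6.53 W/m²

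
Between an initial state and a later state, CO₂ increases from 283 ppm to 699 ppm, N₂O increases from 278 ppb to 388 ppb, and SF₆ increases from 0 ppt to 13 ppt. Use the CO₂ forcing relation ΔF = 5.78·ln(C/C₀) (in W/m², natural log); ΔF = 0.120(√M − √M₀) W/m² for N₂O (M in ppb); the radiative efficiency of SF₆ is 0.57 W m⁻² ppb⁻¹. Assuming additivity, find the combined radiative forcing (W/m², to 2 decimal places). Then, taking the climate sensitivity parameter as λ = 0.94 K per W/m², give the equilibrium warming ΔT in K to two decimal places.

ΔF = 5.60 W/m²; ΔT = 5.26 K

CO₂: 5.78 × ln(699/283) = 5.78 × ln(2.46996) = 5.78 × 0.90420 = 5.2263 W/m².
N₂O: 0.120 × (√388 − √278) = 0.120 × (19.6977 − 16.6733) = 0.120 × 3.0244 = 0.3629 W/m².
SF₆: Δ = 13 − 0 = 13 ppt = 0.013 ppb; ΔF = 0.57 × 0.013 = 0.0074 W/m².
Total ΔF = 5.2263 + 0.3629 + 0.0074 = 5.5966 W/m².
ΔT = λ ΔF = 0.94 × 5.60 = 5.2640 K.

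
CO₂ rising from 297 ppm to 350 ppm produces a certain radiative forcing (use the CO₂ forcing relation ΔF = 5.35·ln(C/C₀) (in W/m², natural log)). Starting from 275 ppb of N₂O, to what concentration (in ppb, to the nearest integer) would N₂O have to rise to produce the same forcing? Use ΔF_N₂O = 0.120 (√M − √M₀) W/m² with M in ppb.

M ≈ 571 ppb

CO₂ forcing: 5.35 × ln(350/297) = 5.35 × 0.164201 = 0.87848 W/m².
Set 0.120(√M − √275) = 0.87848: √M = 0.87848/0.120 + √275 = 7.3207 + 16.5831 = 23.9038.
M = (23.9038)² = 571.39 ppb.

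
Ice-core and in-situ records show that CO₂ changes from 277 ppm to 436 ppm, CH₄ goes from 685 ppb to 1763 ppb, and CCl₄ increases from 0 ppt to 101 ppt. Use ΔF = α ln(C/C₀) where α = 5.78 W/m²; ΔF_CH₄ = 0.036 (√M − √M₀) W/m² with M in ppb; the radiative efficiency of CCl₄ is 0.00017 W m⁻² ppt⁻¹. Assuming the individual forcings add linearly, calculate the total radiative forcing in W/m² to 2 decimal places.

CO₂: 5.78 × ln(436/277) = 5.78 × ln(1.57401) = 5.78 × 0.45363 = 2.6220 W/m².
CH₄: 0.036 × (√1763 − √685) = 0.036 × (41.9881 − 26.1725) = 0.036 × 15.8156 = 0.5694 W/m².
CCl₄: ΔF = 0.00017 × (101 − 0) = 0.00017 × 101 = 0.0172 W/m².
Total ΔF = 2.6220 + 0.5694 + 0.0172 = 3.2086 W/m².

ΔF = 3.21 W/m²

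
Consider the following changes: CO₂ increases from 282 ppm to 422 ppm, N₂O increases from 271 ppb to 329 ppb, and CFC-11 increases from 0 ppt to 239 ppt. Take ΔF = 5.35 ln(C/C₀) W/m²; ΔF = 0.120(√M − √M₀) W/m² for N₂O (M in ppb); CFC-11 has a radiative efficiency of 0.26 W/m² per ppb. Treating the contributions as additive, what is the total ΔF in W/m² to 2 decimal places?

ΔF = 2.42 W/m²

CO₂: 5.35 × ln(422/282) = 5.35 × ln(1.49645) = 5.35 × 0.40310 = 2.1566 W/m².
N₂O: 0.120 × (√329 − √271) = 0.120 × (18.1384 − 16.4621) = 0.120 × 1.6763 = 0.2012 W/m².
CFC-11: Δ = 239 − 0 = 239 ppt = 0.239 ppb; ΔF = 0.26 × 0.239 = 0.0621 W/m².
Total ΔF = 2.1566 + 0.2012 + 0.0621 = 2.4199 W/m².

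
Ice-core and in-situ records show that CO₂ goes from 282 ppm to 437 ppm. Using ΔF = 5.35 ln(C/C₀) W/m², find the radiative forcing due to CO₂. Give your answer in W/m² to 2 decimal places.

CO₂ absorption bands are partially saturated, so forcing scales with the logarithm of the concentration ratio.
CO₂: 5.35 × ln(437/282) = 5.35 × ln(1.54965) = 5.35 × 0.43803 = 2.3435 W/m².

ΔF = 2.34 W/m²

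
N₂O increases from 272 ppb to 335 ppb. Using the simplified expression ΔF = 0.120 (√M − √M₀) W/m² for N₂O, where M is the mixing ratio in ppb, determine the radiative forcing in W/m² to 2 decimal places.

N₂O: 0.120 × (√335 − √272) = 0.120 × (18.3030 − 16.4924) = 0.120 × 1.8106 = 0.2173 W/m².

ΔF = 0.22 W/m²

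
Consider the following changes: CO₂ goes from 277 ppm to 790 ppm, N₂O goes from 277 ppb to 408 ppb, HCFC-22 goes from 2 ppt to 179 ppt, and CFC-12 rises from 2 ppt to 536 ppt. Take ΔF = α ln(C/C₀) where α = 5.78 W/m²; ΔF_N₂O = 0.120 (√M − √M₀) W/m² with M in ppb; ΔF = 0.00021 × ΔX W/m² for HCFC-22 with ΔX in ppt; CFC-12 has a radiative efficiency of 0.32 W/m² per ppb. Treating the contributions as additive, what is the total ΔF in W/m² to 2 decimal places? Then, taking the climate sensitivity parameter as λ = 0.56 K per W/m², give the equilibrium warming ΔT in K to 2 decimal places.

ΔF = 6.69 W/m²; ΔT = 3.75 K

CO₂: 5.78 × ln(790/277) = 5.78 × ln(2.85199) = 5.78 × 1.04802 = 6.0576 W/m².
N₂O: 0.120 × (√408 − √277) = 0.120 × (20.1990 − 16.6433) = 0.120 × 3.5557 = 0.4267 W/m².
HCFC-22: ΔF = 0.00021 × (179 − 2) = 0.00021 × 177 = 0.0372 W/m².
CFC-12: Δ = 536 − 2 = 534 ppt = 0.534 ppb; ΔF = 0.32 × 0.534 = 0.1709 W/m².
Total ΔF = 6.0576 + 0.4267 + 0.0372 + 0.1709 = 6.6924 W/m².
ΔT = λ ΔF = 0.56 × 6.69 = 3.7464 K.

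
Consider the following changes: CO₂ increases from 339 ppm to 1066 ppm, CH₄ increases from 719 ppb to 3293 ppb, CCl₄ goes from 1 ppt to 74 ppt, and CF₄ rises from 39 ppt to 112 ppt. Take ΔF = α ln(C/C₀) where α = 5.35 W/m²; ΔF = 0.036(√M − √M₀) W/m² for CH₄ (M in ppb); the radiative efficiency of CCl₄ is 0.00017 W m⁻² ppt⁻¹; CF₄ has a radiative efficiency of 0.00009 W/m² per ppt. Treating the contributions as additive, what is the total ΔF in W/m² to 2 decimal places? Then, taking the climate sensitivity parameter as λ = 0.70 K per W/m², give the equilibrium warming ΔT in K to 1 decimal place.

CO₂: 5.35 × ln(1066/339) = 5.35 × ln(3.14454) = 5.35 × 1.14567 = 6.1293 W/m².
CH₄: 0.036 × (√3293 − √719) = 0.036 × (57.3847 − 26.8142) = 0.036 × 30.5705 = 1.1005 W/m².
CCl₄: ΔF = 0.00017 × (74 − 1) = 0.00017 × 73 = 0.0124 W/m².
CF₄: ΔF = 0.00009 × (112 − 39) = 0.00009 × 73 = 0.0066 W/m².
Total ΔF = 6.1293 + 1.1005 + 0.0124 + 0.0066 = 7.2488 W/m².
ΔT = λ ΔF = 0.70 × 7.25 = 5.0750 K.

ΔF = 7.25 W/m²; ΔT = 5.1 K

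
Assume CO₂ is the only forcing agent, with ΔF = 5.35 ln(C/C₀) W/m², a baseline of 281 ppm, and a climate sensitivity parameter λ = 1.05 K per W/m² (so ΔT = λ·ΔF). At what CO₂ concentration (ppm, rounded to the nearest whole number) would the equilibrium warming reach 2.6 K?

C ≈ 446 ppm

Required forcing: ΔF = ΔT/λ = 2.6/1.05 = 2.4762 W/m².
Then ln(C/281) = ΔF/5.35 = 2.4762/5.35 = 0.46284.
So C = 281 × e^0.46284 = 281 × 1.58858 = 446.39 ppm.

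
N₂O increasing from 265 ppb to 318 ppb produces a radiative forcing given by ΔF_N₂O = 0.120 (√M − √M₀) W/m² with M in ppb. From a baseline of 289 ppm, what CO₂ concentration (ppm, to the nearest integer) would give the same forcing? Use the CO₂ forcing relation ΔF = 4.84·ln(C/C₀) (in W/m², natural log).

N₂O forcing: 0.120 × (√318 − √265) = 0.120 × (17.8326 − 16.2788) = 0.120 × 1.5538 = 0.18646 W/m².
Set 4.84 ln(C/289) = 0.18646: ln(C/289) = 0.18646/4.84 = 0.03852, so C = 289 × e^0.03852 = 289 × 1.03927 = 300.35 ppm.

C ≈ 300 ppm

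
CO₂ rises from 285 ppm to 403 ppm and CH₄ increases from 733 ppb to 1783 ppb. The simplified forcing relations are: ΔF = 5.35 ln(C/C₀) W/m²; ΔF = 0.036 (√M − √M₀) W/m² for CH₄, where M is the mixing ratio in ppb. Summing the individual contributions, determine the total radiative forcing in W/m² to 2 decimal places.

CO₂: 5.35 × ln(403/285) = 5.35 × ln(1.41404) = 5.35 × 0.34645 = 1.8535 W/m².
CH₄: 0.036 × (√1783 − √733) = 0.036 × (42.2256 − 27.0740) = 0.036 × 15.1516 = 0.5455 W/m².
Total ΔF = 1.8535 + 0.5455 = 2.3990 W/m².

ΔF = 2.40 W/m²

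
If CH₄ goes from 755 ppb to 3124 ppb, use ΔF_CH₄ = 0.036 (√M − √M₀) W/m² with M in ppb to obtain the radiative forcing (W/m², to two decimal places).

CH₄: 0.036 × (√3124 − √755) = 0.036 × (55.8928 − 27.4773) = 0.036 × 28.4155 = 1.0230 W/m².

ΔF = 1.02 W/m²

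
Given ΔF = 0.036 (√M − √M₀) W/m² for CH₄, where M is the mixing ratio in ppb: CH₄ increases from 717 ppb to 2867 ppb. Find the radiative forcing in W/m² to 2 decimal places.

ΔF = 0.96 W/m²

CH₄: 0.036 × (√2867 − √717) = 0.036 × (53.5444 − 26.7769) = 0.036 × 26.7675 = 0.9636 W/m².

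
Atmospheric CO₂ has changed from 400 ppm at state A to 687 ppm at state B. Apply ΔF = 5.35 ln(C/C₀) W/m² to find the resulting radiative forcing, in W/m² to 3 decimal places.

ΔF = 2.894 W/m²

CO₂ absorption bands are partially saturated, so forcing scales with the logarithm of the concentration ratio.
CO₂: 5.35 × ln(687/400) = 5.35 × ln(1.71750) = 5.35 × 0.54087 = 2.8937 W/m².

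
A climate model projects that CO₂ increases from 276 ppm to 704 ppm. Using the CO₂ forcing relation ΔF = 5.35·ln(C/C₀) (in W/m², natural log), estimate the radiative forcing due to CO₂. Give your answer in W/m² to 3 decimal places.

ΔF = 5.010 W/m²

CO₂: 5.35 × ln(704/276) = 5.35 × ln(2.55072) = 5.35 × 0.93638 = 5.0096 W/m².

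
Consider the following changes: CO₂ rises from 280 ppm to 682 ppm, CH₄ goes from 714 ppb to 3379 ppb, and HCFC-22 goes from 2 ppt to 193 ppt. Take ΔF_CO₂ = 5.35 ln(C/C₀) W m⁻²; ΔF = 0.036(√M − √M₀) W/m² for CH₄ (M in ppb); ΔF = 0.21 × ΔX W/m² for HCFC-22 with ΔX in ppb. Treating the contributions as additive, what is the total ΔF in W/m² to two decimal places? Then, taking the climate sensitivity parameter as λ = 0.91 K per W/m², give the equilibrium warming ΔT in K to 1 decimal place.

ΔF = 5.93 W/m²; ΔT = 5.4 K

CO₂: 5.35 × ln(682/280) = 5.35 × ln(2.43571) = 5.35 × 0.89024 = 4.7628 W/m².
CH₄: 0.036 × (√3379 − √714) = 0.036 × (58.1292 − 26.7208) = 0.036 × 31.4084 = 1.1307 W/m².
HCFC-22: Δ = 193 − 2 = 191 ppt = 0.191 ppb; ΔF = 0.21 × 0.191 = 0.0401 W/m².
Total ΔF = 4.7628 + 1.1307 + 0.0401 = 5.9336 W/m².
ΔT = λ ΔF = 0.91 × 5.93 = 5.3963 K.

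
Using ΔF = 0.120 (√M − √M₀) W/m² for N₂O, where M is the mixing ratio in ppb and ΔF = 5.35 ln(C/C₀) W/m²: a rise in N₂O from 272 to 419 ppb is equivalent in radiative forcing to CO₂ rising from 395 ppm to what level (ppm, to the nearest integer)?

N₂O forcing: 0.120 × (√419 − √272) = 0.120 × (20.4695 − 16.4924) = 0.120 × 3.9771 = 0.47725 W/m².
Set 5.35 ln(C/395) = 0.47725: ln(C/395) = 0.47725/5.35 = 0.08921, so C = 395 × e^0.08921 = 395 × 1.09331 = 431.86 ppm.

C ≈ 432 ppm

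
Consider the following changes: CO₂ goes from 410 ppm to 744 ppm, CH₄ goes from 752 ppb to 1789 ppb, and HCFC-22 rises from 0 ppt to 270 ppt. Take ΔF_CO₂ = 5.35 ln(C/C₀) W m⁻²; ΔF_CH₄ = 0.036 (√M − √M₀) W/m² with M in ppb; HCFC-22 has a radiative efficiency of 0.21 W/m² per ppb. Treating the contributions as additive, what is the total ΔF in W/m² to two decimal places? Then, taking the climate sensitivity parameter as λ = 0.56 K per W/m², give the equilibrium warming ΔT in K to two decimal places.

CO₂: 5.35 × ln(744/410) = 5.35 × ln(1.81463) = 5.35 × 0.59588 = 3.1880 W/m².
CH₄: 0.036 × (√1789 − √752) = 0.036 × (42.2966 − 27.4226) = 0.036 × 14.8740 = 0.5355 W/m².
HCFC-22: Δ = 270 − 0 = 270 ppt = 0.270 ppb; ΔF = 0.21 × 0.270 = 0.0567 W/m².
Total ΔF = 3.1880 + 0.5355 + 0.0567 = 3.7802 W/m².
ΔT = λ ΔF = 0.56 × 3.78 = 2.1168 K.

ΔF = 3.78 W/m²; ΔT = 2.12 K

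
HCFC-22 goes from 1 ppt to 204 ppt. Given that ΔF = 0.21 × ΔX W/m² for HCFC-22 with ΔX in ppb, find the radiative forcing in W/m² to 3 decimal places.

HCFC-22: Δ = 204 − 1 = 203 ppt = 0.203 ppb; ΔF = 0.21 × 0.203 = 0.0426 W/m².

ΔF = 0.043 W/m²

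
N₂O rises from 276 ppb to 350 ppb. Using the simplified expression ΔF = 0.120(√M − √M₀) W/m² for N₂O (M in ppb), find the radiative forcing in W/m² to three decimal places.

ΔF = 0.251 W/m²

N₂O: 0.120 × (√350 − √276) = 0.120 × (18.7083 − 16.6132) = 0.120 × 2.0951 = 0.2514 W/m².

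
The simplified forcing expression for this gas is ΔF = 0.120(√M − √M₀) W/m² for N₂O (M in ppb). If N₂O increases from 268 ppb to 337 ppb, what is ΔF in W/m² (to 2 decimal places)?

N₂O: 0.120 × (√337 − √268) = 0.120 × (18.3576 − 16.3707) = 0.120 × 1.9869 = 0.2384 W/m².

ΔF = 0.24 W/m²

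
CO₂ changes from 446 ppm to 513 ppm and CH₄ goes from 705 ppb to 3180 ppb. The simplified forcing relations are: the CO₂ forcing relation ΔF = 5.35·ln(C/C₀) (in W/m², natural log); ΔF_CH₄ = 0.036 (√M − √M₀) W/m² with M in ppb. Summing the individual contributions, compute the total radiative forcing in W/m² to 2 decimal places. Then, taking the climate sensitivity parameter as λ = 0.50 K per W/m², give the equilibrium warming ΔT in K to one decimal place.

ΔF = 1.82 W/m²; ΔT = 0.9 K

CO₂: 5.35 × ln(513/446) = 5.35 × ln(1.15022) = 5.35 × 0.13995 = 0.7487 W/m².
CH₄: 0.036 × (√3180 − √705) = 0.036 × (56.3915 − 26.5518) = 0.036 × 29.8397 = 1.0742 W/m².
Total ΔF = 0.7487 + 1.0742 = 1.8229 W/m².
ΔT = λ ΔF = 0.50 × 1.82 = 0.9100 K.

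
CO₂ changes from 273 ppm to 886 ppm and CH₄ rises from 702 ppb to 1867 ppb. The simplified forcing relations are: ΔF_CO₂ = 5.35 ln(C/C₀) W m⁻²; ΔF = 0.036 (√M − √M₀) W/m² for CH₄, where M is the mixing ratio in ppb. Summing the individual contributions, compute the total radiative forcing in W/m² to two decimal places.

CO₂: 5.35 × ln(886/273) = 5.35 × ln(3.24542) = 5.35 × 1.17724 = 6.2982 W/m².
CH₄: 0.036 × (√1867 − √702) = 0.036 × (43.2088 − 26.4953) = 0.036 × 16.7135 = 0.6017 W/m².
Total ΔF = 6.2982 + 0.6017 = 6.8999 W/m².

ΔF = 6.90 W/m²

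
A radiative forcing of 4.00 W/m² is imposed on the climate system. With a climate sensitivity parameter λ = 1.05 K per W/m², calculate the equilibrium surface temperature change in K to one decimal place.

ΔT = 4.2 K

ΔT = λ ΔF = 1.05 × 4.00 = 4.2000 K.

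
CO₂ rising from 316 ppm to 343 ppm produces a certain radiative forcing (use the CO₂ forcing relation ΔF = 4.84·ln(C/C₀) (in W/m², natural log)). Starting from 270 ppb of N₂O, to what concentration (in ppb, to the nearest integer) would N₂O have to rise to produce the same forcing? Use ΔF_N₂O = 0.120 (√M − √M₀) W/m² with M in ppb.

M ≈ 390 ppb

CO₂ forcing: 4.84 × ln(343/316) = 4.84 × 0.081988 = 0.39682 W/m².
Set 0.120(√M − √270) = 0.39682: √M = 0.39682/0.120 + √270 = 3.3068 + 16.4317 = 19.7385.
M = (19.7385)² = 389.61 ppb.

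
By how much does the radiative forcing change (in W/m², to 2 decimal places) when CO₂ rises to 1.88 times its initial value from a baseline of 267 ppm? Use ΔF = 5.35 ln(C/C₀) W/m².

Because the forcing depends only on the ratio C/C₀, the initial concentration does not enter.
ΔF = 5.35 × ln(1.88) = 5.35 × 0.63127 = 3.3773 W/m².

ΔF = 3.38 W/m²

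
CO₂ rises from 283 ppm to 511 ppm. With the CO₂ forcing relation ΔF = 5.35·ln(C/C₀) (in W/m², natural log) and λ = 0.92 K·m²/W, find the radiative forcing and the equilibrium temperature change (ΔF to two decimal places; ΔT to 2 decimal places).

CO₂: 5.35 × ln(511/283) = 5.35 × ln(1.80565) = 5.35 × 0.59092 = 3.1614 W/m².
ΔT = λ ΔF = 0.92 × 3.16 = 2.9072 K.

ΔF = 3.16 W/m²; ΔT = 2.91 K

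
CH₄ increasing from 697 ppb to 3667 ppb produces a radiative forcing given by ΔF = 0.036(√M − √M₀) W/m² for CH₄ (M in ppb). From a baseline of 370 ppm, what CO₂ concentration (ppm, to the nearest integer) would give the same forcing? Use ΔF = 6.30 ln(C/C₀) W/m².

CH₄ forcing: 0.036 × (√3667 − √697) = 0.036 × (60.5558 − 26.4008) = 0.036 × 34.1550 = 1.22958 W/m².
Set 6.30 ln(C/370) = 1.22958: ln(C/370) = 1.22958/6.30 = 0.19517, so C = 370 × e^0.19517 = 370 × 1.21552 = 449.74 ppm.

C ≈ 450 ppm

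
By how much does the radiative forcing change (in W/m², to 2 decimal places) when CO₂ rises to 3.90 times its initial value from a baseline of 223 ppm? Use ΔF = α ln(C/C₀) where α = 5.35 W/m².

ΔF = 5.35 × ln(3.90) = 5.35 × 1.36098 = 7.2812 W/m².

ΔF = 7.28 W/m²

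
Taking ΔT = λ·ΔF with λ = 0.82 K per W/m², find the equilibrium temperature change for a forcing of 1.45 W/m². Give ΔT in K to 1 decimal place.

ΔT = λ ΔF = 0.82 × 1.45 = 1.1890 K.

ΔT = 1.2 K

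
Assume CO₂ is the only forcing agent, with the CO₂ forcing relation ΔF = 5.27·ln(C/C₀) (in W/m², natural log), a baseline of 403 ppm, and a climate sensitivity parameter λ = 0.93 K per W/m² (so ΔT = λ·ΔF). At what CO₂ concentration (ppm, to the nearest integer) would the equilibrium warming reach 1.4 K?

Required forcing: ΔF = ΔT/λ = 1.4/0.93 = 1.5054 W/m².
Then ln(C/403) = ΔF/5.27 = 1.5054/5.27 = 0.28565.
So C = 403 × e^0.28565 = 403 × 1.33063 = 536.24 ppm.

C ≈ 536 ppm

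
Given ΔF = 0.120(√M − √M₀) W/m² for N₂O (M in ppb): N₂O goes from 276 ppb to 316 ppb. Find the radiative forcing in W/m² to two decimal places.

ΔF = 0.14 W/m²

N₂O: 0.120 × (√316 − √276) = 0.120 × (17.7764 − 16.6132) = 0.120 × 1.1632 = 0.1396 W/m².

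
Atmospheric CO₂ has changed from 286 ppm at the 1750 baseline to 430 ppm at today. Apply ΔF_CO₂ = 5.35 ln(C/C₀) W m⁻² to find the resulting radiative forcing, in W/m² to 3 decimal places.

ΔF = 2.182 W/m²

CO₂: 5.35 × ln(430/286) = 5.35 × ln(1.50350) = 5.35 × 0.40780 = 2.1817 W/m².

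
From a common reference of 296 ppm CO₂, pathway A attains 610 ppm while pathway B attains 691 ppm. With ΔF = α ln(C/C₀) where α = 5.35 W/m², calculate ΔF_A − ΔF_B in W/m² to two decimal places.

ΔF_A = 5.35 ln(610/296) = 5.35 × 0.72310 = 3.8686 W/m².
ΔF_B = 5.35 ln(691/296) = 5.35 × 0.84778 = 4.5356 W/m².
Difference: 3.8686 − 4.5356 = -0.6670 W/m².

ΔF_A − ΔF_B = -0.67 W/m²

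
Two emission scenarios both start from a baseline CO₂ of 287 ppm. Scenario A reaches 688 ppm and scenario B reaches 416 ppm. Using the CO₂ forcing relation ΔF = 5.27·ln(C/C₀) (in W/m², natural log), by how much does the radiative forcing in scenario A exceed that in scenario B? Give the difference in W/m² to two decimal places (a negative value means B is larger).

ΔF_A = 5.27 ln(688/287) = 5.27 × 0.87431 = 4.6076 W/m².
ΔF_B = 5.27 ln(416/287) = 5.27 × 0.37120 = 1.9562 W/m².
Difference: 4.6076 − 1.9562 = 2.6514 W/m².

ΔF_A − ΔF_B = 2.65 W/m²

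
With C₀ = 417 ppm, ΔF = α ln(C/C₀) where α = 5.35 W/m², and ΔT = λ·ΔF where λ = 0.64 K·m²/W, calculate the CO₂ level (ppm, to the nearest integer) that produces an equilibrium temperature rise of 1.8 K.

Required forcing: ΔF = ΔT/λ = 1.8/0.64 = 2.8125 W/m².
Then ln(C/417) = ΔF/5.35 = 2.8125/5.35 = 0.52570.
So C = 417 × e^0.52570 = 417 × 1.69164 = 705.41 ppm.

C ≈ 705 ppm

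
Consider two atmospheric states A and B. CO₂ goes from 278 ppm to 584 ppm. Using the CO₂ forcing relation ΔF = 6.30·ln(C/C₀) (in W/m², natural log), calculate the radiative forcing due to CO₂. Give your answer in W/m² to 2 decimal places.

CO₂ absorption bands are partially saturated, so forcing scales with the logarithm of the concentration ratio.
CO₂: 6.30 × ln(584/278) = 6.30 × ln(2.10072) = 6.30 × 0.74228 = 4.6764 W/m².

ΔF = 4.68 W/m²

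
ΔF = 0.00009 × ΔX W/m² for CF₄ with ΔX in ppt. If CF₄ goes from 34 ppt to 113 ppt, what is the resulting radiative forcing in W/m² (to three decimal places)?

CF₄: ΔF = 0.00009 × (113 − 34) = 0.00009 × 79 = 0.0071 W/m².

ΔF = 0.007 W/m²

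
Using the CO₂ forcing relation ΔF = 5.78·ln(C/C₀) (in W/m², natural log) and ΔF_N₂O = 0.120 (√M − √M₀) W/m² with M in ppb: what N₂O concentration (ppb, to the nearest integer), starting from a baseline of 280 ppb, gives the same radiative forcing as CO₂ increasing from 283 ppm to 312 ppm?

CO₂ forcing: 5.78 × ln(312/283) = 5.78 × 0.097556 = 0.56387 W/m².
Set 0.120(√M − √280) = 0.56387: √M = 0.56387/0.120 + √280 = 4.6989 + 16.7332 = 21.4321.
M = (21.4321)² = 459.33 ppb.

M ≈ 459 ppb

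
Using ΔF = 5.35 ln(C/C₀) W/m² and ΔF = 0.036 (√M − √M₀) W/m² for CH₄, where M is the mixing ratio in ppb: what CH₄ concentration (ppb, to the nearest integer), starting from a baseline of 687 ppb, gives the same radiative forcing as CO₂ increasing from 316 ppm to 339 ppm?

CO₂ forcing: 5.35 × ln(339/316) = 5.35 × 0.070258 = 0.37588 W/m².
Set 0.036(√M − √687) = 0.37588: √M = 0.37588/0.036 + √687 = 10.4411 + 26.2107 = 36.6518.
M = (36.6518)² = 1343.35 ppb.

M ≈ 1343 ppb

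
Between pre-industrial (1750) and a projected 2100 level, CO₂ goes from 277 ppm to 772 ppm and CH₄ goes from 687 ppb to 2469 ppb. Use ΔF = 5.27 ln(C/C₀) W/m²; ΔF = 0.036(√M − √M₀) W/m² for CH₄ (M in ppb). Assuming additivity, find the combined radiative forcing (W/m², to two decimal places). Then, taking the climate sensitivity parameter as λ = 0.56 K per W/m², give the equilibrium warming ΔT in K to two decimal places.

CO₂: 5.27 × ln(772/277) = 5.27 × ln(2.78700) = 5.27 × 1.02497 = 5.4016 W/m².
CH₄: 0.036 × (√2469 − √687) = 0.036 × (49.6890 − 26.2107) = 0.036 × 23.4783 = 0.8452 W/m².
Total ΔF = 5.4016 + 0.8452 = 6.2468 W/m².
ΔT = λ ΔF = 0.56 × 6.25 = 3.5000 K.

ΔF = 6.25 W/m²; ΔT = 3.50 K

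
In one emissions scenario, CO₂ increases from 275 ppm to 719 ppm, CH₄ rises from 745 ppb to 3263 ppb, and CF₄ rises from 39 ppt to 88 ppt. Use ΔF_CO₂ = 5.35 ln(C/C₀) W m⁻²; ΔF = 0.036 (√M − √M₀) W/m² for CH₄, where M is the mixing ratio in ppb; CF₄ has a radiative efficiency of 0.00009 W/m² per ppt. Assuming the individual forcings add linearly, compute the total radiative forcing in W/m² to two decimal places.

ΔF = 6.22 W/m²

CO₂: 5.35 × ln(719/275) = 5.35 × ln(2.61455) = 5.35 × 0.96109 = 5.1418 W/m².
CH₄: 0.036 × (√3263 − √745) = 0.036 × (57.1227 − 27.2947) = 0.036 × 29.8280 = 1.0738 W/m².
CF₄: ΔF = 0.00009 × (88 − 39) = 0.00009 × 49 = 0.0044 W/m².
Total ΔF = 5.1418 + 1.0738 + 0.0044 = 6.2200 W/m².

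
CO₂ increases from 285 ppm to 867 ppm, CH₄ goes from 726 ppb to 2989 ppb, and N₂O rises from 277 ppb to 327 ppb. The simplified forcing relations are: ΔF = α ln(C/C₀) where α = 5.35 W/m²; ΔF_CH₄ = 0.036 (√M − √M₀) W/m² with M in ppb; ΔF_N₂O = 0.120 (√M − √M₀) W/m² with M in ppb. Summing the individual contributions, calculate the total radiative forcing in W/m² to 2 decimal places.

ΔF = 7.12 W/m²

CO₂: 5.35 × ln(867/285) = 5.35 × ln(3.04211) = 5.35 × 1.11255 = 5.9521 W/m².
CH₄: 0.036 × (√2989 − √726) = 0.036 × (54.6717 − 26.9444) = 0.036 × 27.7273 = 0.9982 W/m².
N₂O: 0.120 × (√327 − √277) = 0.120 × (18.0831 − 16.6433) = 0.120 × 1.4398 = 0.1728 W/m².
Total ΔF = 5.9521 + 0.9982 + 0.1728 = 7.1231 W/m².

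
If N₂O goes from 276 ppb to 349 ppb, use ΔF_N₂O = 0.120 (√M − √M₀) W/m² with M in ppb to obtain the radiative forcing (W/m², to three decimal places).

N₂O: 0.120 × (√349 − √276) = 0.120 × (18.6815 − 16.6132) = 0.120 × 2.0683 = 0.2482 W/m².

ΔF = 0.248 W/m²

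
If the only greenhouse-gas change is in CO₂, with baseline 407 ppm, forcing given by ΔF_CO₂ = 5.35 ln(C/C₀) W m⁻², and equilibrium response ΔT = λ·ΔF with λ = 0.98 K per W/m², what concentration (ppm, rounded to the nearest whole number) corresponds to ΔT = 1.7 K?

Required forcing: ΔF = ΔT/λ = 1.7/0.98 = 1.7347 W/m².
Then ln(C/407) = ΔF/5.35 = 1.7347/5.35 = 0.32424.
So C = 407 × e^0.32424 = 407 × 1.38298 = 562.87 ppm.

C ≈ 563 ppm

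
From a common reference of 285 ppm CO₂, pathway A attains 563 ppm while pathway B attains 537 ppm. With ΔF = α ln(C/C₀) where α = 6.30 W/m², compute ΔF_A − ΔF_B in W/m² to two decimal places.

ΔF_A = 6.30 ln(563/285) = 6.30 × 0.68079 = 4.2890 W/m².
ΔF_B = 6.30 ln(537/285) = 6.30 × 0.63351 = 3.9911 W/m².
Difference: 4.2890 − 3.9911 = 0.2979 W/m².

ΔF_A − ΔF_B = 0.30 W/m²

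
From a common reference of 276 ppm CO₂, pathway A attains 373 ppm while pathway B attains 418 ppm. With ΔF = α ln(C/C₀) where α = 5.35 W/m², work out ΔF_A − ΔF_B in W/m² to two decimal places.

ΔF_A − ΔF_B = -0.61 W/m²

ΔF_A = 5.35 ln(373/276) = 5.35 × 0.30118 = 1.6113 W/m².
ΔF_B = 5.35 ln(418/276) = 5.35 × 0.41508 = 2.2207 W/m².
Difference: 1.6113 − 2.2207 = -0.6094 W/m².
(Equivalently, ΔF_A − ΔF_B = 5.35 ln(373/418) = 5.35 × -0.11390 = -0.6094 W/m².)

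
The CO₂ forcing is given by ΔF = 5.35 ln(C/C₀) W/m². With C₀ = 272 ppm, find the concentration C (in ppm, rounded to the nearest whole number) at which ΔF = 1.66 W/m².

Set 5.35 ln(C/272) = 1.66, so ln(C/272) = 1.66/5.35 = 0.31028.
Then C/272 = e^0.31028 = 1.36381, giving C = 272 × 1.36381 = 370.96 ppm.

C ≈ 371 ppm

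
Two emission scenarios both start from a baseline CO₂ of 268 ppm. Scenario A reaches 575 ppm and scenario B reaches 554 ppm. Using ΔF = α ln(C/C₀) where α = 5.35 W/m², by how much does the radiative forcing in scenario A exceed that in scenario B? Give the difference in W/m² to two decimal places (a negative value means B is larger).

ΔF_A − ΔF_B = 0.20 W/m²

ΔF_A = 5.35 ln(575/268) = 5.35 × 0.76338 = 4.0841 W/m².
ΔF_B = 5.35 ln(554/268) = 5.35 × 0.72618 = 3.8851 W/m².
Difference: 4.0841 − 3.8851 = 0.1990 W/m².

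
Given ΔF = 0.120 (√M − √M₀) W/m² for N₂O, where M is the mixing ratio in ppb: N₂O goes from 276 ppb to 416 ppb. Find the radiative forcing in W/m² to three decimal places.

N₂O: 0.120 × (√416 − √276) = 0.120 × (20.3961 − 16.6132) = 0.120 × 3.7829 = 0.4539 W/m².

ΔF = 0.454 W/m²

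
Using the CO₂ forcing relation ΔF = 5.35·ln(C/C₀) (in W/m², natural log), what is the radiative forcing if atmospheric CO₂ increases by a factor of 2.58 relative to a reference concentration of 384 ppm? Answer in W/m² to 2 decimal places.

Because the forcing depends only on the ratio C/C₀, the initial concentration does not enter.
ΔF = 5.35 × ln(2.58) = 5.35 × 0.94779 = 5.0707 W/m².

ΔF = 5.07 W/m²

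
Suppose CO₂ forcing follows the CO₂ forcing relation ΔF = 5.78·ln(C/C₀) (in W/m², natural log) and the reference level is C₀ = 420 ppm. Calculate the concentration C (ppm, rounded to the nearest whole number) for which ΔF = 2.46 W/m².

C ≈ 643 ppm

Set 5.78 ln(C/420) = 2.46, so ln(C/420) = 2.46/5.78 = 0.42561.
Then C/420 = e^0.42561 = 1.53052, giving C = 420 × 1.53052 = 642.82 ppm.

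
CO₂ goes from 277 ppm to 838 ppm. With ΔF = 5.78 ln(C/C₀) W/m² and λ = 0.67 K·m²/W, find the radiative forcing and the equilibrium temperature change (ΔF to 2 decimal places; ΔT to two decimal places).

CO₂: 5.78 × ln(838/277) = 5.78 × ln(3.02527) = 5.78 × 1.10700 = 6.3985 W/m².
ΔT = λ ΔF = 0.67 × 6.40 = 4.2880 K.

ΔF = 6.40 W/m²; ΔT = 4.29 K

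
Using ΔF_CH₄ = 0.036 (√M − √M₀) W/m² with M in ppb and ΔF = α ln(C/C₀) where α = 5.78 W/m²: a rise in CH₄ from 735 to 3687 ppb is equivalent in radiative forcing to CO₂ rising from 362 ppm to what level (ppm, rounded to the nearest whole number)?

CH₄ forcing: 0.036 × (√3687 − √735) = 0.036 × (60.7207 − 27.1109) = 0.036 × 33.6098 = 1.20995 W/m².
Set 5.78 ln(C/362) = 1.20995: ln(C/362) = 1.20995/5.78 = 0.20933, so C = 362 × e^0.20933 = 362 × 1.23285 = 446.29 ppm.

C ≈ 446 ppm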